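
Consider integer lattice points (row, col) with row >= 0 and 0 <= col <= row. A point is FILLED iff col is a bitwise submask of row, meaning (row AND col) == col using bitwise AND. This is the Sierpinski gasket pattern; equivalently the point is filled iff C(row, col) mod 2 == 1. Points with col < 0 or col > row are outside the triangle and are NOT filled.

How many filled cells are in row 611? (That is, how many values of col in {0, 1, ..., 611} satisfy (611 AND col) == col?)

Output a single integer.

611 in binary = 1001100011
popcount(611) = number of 1-bits in 1001100011 = 5
A col c satisfies (611 AND c) == c iff every set bit of c is also set in 611; each of the 5 set bits of 611 can independently be on or off in c.
count = 2^5 = 32

Answer: 32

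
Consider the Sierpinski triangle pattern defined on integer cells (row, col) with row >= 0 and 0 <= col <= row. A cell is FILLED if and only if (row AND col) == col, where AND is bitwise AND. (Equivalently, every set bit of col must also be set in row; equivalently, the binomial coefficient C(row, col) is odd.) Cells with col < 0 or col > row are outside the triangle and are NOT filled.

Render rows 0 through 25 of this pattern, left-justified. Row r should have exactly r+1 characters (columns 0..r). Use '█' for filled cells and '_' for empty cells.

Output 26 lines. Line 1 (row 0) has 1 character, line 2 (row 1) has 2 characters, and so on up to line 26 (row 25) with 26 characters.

r0=0: █
r1=1: ██
r2=10: █_█
r3=11: ████
r4=100: █___█
r5=101: ██__██
r6=110: █_█_█_█
r7=111: ████████
r8=1000: █_______█
r9=1001: ██______██
r10=1010: █_█_____█_█
r11=1011: ████____████
r12=1100: █___█___█___█
r13=1101: ██__██__██__██
r14=1110: █_█_█_█_█_█_█_█
r15=1111: ████████████████
r16=10000: █_______________█
r17=10001: ██______________██
r18=10010: █_█_____________█_█
r19=10011: ████____________████
r20=10100: █___█___________█___█
r21=10101: ██__██__________██__██
r22=10110: █_█_█_█_________█_█_█_█
r23=10111: ████████________████████
r24=11000: █_______█_______█_______█
r25=11001: ██______██______██______██

Answer: █
██
█_█
████
█___█
██__██
█_█_█_█
████████
█_______█
██______██
█_█_____█_█
████____████
█___█___█___█
██__██__██__██
█_█_█_█_█_█_█_█
████████████████
█_______________█
██______________██
█_█_____________█_█
████____________████
█___█___________█___█
██__██__________██__██
█_█_█_█_________█_█_█_█
████████________████████
█_______█_______█_______█
██______██______██______██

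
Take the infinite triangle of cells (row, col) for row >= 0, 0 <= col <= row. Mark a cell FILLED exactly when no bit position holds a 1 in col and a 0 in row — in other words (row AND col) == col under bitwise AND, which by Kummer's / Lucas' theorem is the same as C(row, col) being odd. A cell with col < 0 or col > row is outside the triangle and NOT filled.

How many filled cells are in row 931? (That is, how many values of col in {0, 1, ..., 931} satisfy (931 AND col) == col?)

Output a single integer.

Answer: 64

Derivation:
931 in binary = 1110100011
popcount(931) = number of 1-bits in 1110100011 = 6
A col c satisfies (931 AND c) == c iff every set bit of c is also set in 931; each of the 6 set bits of 931 can independently be on or off in c.
count = 2^6 = 64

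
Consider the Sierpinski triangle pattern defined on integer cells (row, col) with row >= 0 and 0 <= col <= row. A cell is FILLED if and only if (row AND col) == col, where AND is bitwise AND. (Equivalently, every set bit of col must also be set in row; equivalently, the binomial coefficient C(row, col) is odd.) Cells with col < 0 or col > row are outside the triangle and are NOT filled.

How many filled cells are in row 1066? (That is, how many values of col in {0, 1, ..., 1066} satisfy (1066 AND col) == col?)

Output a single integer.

1066 in binary = 10000101010
popcount(1066) = number of 1-bits in 10000101010 = 4
A col c satisfies (1066 AND c) == c iff every set bit of c is also set in 1066; each of the 4 set bits of 1066 can independently be on or off in c.
count = 2^4 = 16

Answer: 16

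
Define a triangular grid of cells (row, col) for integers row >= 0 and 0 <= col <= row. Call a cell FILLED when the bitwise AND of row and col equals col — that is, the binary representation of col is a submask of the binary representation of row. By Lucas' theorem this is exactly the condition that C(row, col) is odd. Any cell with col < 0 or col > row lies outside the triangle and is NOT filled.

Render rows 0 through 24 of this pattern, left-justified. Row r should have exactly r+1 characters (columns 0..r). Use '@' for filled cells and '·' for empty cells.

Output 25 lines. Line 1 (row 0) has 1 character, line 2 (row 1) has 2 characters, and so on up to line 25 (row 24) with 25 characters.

r0=0: @
r1=1: @@
r2=10: @·@
r3=11: @@@@
r4=100: @···@
r5=101: @@··@@
r6=110: @·@·@·@
r7=111: @@@@@@@@
r8=1000: @·······@
r9=1001: @@······@@
r10=1010: @·@·····@·@
r11=1011: @@@@····@@@@
r12=1100: @···@···@···@
r13=1101: @@··@@··@@··@@
r14=1110: @·@·@·@·@·@·@·@
r15=1111: @@@@@@@@@@@@@@@@
r16=10000: @···············@
r17=10001: @@··············@@
r18=10010: @·@·············@·@
r19=10011: @@@@············@@@@
r20=10100: @···@···········@···@
r21=10101: @@··@@··········@@··@@
r22=10110: @·@·@·@·········@·@·@·@
r23=10111: @@@@@@@@········@@@@@@@@
r24=11000: @·······@·······@·······@

Answer: @
@@
@·@
@@@@
@···@
@@··@@
@·@·@·@
@@@@@@@@
@·······@
@@······@@
@·@·····@·@
@@@@····@@@@
@···@···@···@
@@··@@··@@··@@
@·@·@·@·@·@·@·@
@@@@@@@@@@@@@@@@
@···············@
@@··············@@
@·@·············@·@
@@@@············@@@@
@···@···········@···@
@@··@@··········@@··@@
@·@·@·@·········@·@·@·@
@@@@@@@@········@@@@@@@@
@·······@·······@·······@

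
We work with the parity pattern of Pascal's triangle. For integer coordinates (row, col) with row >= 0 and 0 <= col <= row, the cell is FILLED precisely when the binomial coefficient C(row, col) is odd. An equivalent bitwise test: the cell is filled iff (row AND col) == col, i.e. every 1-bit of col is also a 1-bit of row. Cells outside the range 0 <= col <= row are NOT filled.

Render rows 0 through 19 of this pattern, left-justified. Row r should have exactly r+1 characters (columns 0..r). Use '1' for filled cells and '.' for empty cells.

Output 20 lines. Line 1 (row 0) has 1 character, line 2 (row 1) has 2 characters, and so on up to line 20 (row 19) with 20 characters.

r0=0: 1
r1=1: 11
r2=10: 1.1
r3=11: 1111
r4=100: 1...1
r5=101: 11..11
r6=110: 1.1.1.1
r7=111: 11111111
r8=1000: 1.......1
r9=1001: 11......11
r10=1010: 1.1.....1.1
r11=1011: 1111....1111
r12=1100: 1...1...1...1
r13=1101: 11..11..11..11
r14=1110: 1.1.1.1.1.1.1.1
r15=1111: 1111111111111111
r16=10000: 1...............1
r17=10001: 11..............11
r18=10010: 1.1.............1.1
r19=10011: 1111............1111

Answer: 1
11
1.1
1111
1...1
11..11
1.1.1.1
11111111
1.......1
11......11
1.1.....1.1
1111....1111
1...1...1...1
11..11..11..11
1.1.1.1.1.1.1.1
1111111111111111
1...............1
11..............11
1.1.............1.1
1111............1111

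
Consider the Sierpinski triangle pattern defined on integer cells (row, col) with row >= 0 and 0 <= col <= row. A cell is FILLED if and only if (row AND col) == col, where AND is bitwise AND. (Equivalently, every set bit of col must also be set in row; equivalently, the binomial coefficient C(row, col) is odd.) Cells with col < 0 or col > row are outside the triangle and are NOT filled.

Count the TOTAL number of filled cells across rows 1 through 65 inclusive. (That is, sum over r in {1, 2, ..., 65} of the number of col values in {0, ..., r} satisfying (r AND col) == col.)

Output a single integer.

r1=1 pc1: +2 =2
r2=10 pc1: +2 =4
r3=11 pc2: +4 =8
r4=100 pc1: +2 =10
r5=101 pc2: +4 =14
r6=110 pc2: +4 =18
r7=111 pc3: +8 =26
r8=1000 pc1: +2 =28
r9=1001 pc2: +4 =32
r10=1010 pc2: +4 =36
r11=1011 pc3: +8 =44
r12=1100 pc2: +4 =48
r13=1101 pc3: +8 =56
r14=1110 pc3: +8 =64
r15=1111 pc4: +16 =80
r16=10000 pc1: +2 =82
r17=10001 pc2: +4 =86
r18=10010 pc2: +4 =90
r19=10011 pc3: +8 =98
r20=10100 pc2: +4 =102
r21=10101 pc3: +8 =110
r22=10110 pc3: +8 =118
r23=10111 pc4: +16 =134
r24=11000 pc2: +4 =138
r25=11001 pc3: +8 =146
r26=11010 pc3: +8 =154
r27=11011 pc4: +16 =170
r28=11100 pc3: +8 =178
r29=11101 pc4: +16 =194
r30=11110 pc4: +16 =210
r31=11111 pc5: +32 =242
r32=100000 pc1: +2 =244
r33=100001 pc2: +4 =248
r34=100010 pc2: +4 =252
r35=100011 pc3: +8 =260
r36=100100 pc2: +4 =264
r37=100101 pc3: +8 =272
r38=100110 pc3: +8 =280
r39=100111 pc4: +16 =296
r40=101000 pc2: +4 =300
r41=101001 pc3: +8 =308
r42=101010 pc3: +8 =316
r43=101011 pc4: +16 =332
r44=101100 pc3: +8 =340
r45=101101 pc4: +16 =356
r46=101110 pc4: +16 =372
r47=101111 pc5: +32 =404
r48=110000 pc2: +4 =408
r49=110001 pc3: +8 =416
r50=110010 pc3: +8 =424
r51=110011 pc4: +16 =440
r52=110100 pc3: +8 =448
r53=110101 pc4: +16 =464
r54=110110 pc4: +16 =480
r55=110111 pc5: +32 =512
r56=111000 pc3: +8 =520
r57=111001 pc4: +16 =536
r58=111010 pc4: +16 =552
r59=111011 pc5: +32 =584
r60=111100 pc4: +16 =600
r61=111101 pc5: +32 =632
r62=111110 pc5: +32 =664
r63=111111 pc6: +64 =728
r64=1000000 pc1: +2 =730
r65=1000001 pc2: +4 =734

Answer: 734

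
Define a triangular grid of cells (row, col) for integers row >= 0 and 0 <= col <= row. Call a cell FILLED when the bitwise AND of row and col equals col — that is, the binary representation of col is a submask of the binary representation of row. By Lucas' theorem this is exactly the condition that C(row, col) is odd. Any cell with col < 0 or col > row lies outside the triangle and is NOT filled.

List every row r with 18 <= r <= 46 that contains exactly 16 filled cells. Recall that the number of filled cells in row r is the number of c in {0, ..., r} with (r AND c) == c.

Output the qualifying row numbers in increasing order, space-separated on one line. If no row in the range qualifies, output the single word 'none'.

Answer: 23 27 29 30 39 43 45 46

Derivation:
Row r has 2^popcount(r) filled cells, so we need popcount(r) = log2(16) = 4.
Scan r = 18..46 and keep those with exactly 4 one-bits:
r=18=10010 popcount=2 -> skip
r=19=10011 popcount=3 -> skip
r=20=10100 popcount=2 -> skip
r=21=10101 popcount=3 -> skip
r=22=10110 popcount=3 -> skip
r=23=10111 popcount=4 -> KEEP
r=24=11000 popcount=2 -> skip
r=25=11001 popcount=3 -> skip
r=26=11010 popcount=3 -> skip
r=27=11011 popcount=4 -> KEEP
r=28=11100 popcount=3 -> skip
r=29=11101 popcount=4 -> KEEP
r=30=11110 popcount=4 -> KEEP
r=31=11111 popcount=5 -> skip
r=32=100000 popcount=1 -> skip
r=33=100001 popcount=2 -> skip
r=34=100010 popcount=2 -> skip
r=35=100011 popcount=3 -> skip
r=36=100100 popcount=2 -> skip
r=37=100101 popcount=3 -> skip
r=38=100110 popcount=3 -> skip
r=39=100111 popcount=4 -> KEEP
r=40=101000 popcount=2 -> skip
r=41=101001 popcount=3 -> skip
r=42=101010 popcount=3 -> skip
r=43=101011 popcount=4 -> KEEP
r=44=101100 popcount=3 -> skip
r=45=101101 popcount=4 -> KEEP
r=46=101110 popcount=4 -> KEEP
Kept rows: 23 27 29 30 39 43 45 46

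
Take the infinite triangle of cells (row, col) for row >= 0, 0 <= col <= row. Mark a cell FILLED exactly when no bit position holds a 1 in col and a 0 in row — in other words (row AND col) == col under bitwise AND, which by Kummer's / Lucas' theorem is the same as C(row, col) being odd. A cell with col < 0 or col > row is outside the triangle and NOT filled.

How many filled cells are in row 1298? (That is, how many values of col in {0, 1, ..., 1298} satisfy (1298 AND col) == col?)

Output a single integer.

Answer: 16

Derivation:
1298 in binary = 10100010010
popcount(1298) = number of 1-bits in 10100010010 = 4
A col c satisfies (1298 AND c) == c iff every set bit of c is also set in 1298; each of the 4 set bits of 1298 can independently be on or off in c.
count = 2^4 = 16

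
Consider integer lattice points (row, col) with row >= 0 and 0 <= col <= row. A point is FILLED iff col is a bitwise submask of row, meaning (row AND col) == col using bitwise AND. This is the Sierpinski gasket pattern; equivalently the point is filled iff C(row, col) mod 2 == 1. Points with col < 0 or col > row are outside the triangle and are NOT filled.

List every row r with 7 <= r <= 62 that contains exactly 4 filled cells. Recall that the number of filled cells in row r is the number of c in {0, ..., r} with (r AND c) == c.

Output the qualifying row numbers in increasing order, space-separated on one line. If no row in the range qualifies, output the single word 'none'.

Row r has 2^popcount(r) filled cells, so we need popcount(r) = log2(4) = 2.
Scan r = 7..62 and keep those with exactly 2 one-bits:
r=7=111 popcount=3 -> skip
r=8=1000 popcount=1 -> skip
r=9=1001 popcount=2 -> KEEP
r=10=1010 popcount=2 -> KEEP
r=11=1011 popcount=3 -> skip
r=12=1100 popcount=2 -> KEEP
r=13=1101 popcount=3 -> skip
r=14=1110 popcount=3 -> skip
r=15=1111 popcount=4 -> skip
r=16=10000 popcount=1 -> skip
r=17=10001 popcount=2 -> KEEP
r=18=10010 popcount=2 -> KEEP
r=19=10011 popcount=3 -> skip
r=20=10100 popcount=2 -> KEEP
r=21=10101 popcount=3 -> skip
r=22=10110 popcount=3 -> skip
r=23=10111 popcount=4 -> skip
r=24=11000 popcount=2 -> KEEP
r=25=11001 popcount=3 -> skip
r=26=11010 popcount=3 -> skip
r=27=11011 popcount=4 -> skip
r=28=11100 popcount=3 -> skip
r=29=11101 popcount=4 -> skip
r=30=11110 popcount=4 -> skip
r=31=11111 popcount=5 -> skip
r=32=100000 popcount=1 -> skip
r=33=100001 popcount=2 -> KEEP
r=34=100010 popcount=2 -> KEEP
r=35=100011 popcount=3 -> skip
r=36=100100 popcount=2 -> KEEP
r=37=100101 popcount=3 -> skip
r=38=100110 popcount=3 -> skip
r=39=100111 popcount=4 -> skip
r=40=101000 popcount=2 -> KEEP
r=41=101001 popcount=3 -> skip
r=42=101010 popcount=3 -> skip
r=43=101011 popcount=4 -> skip
r=44=101100 popcount=3 -> skip
r=45=101101 popcount=4 -> skip
r=46=101110 popcount=4 -> skip
r=47=101111 popcount=5 -> skip
r=48=110000 popcount=2 -> KEEP
r=49=110001 popcount=3 -> skip
r=50=110010 popcount=3 -> skip
r=51=110011 popcount=4 -> skip
r=52=110100 popcount=3 -> skip
r=53=110101 popcount=4 -> skip
r=54=110110 popcount=4 -> skip
r=55=110111 popcount=5 -> skip
r=56=111000 popcount=3 -> skip
r=57=111001 popcount=4 -> skip
r=58=111010 popcount=4 -> skip
r=59=111011 popcount=5 -> skip
r=60=111100 popcount=4 -> skip
r=61=111101 popcount=5 -> skip
r=62=111110 popcount=5 -> skip
Kept rows: 9 10 12 17 18 20 24 33 34 36 40 48

Answer: 9 10 12 17 18 20 24 33 34 36 40 48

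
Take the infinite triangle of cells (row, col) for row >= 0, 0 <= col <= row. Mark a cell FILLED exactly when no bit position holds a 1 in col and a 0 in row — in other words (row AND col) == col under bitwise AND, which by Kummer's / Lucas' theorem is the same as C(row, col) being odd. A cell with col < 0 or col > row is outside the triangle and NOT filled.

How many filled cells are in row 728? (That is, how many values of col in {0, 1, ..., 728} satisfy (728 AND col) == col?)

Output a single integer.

728 in binary = 1011011000
popcount(728) = number of 1-bits in 1011011000 = 5
A col c satisfies (728 AND c) == c iff every set bit of c is also set in 728; each of the 5 set bits of 728 can independently be on or off in c.
count = 2^5 = 32

Answer: 32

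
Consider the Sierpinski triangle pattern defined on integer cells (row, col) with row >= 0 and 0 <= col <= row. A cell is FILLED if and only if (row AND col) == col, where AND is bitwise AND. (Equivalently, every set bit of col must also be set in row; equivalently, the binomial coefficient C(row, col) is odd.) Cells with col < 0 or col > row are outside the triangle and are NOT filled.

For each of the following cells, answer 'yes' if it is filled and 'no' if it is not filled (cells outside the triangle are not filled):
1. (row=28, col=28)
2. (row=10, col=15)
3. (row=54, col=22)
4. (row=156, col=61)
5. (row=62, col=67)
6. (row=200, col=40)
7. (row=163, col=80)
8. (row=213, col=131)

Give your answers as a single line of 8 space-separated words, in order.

(28,28): row=0b11100, col=0b11100, row AND col = 0b11100 = 28; 28 == 28 -> filled
(10,15): col outside [0, 10] -> not filled
(54,22): row=0b110110, col=0b10110, row AND col = 0b10110 = 22; 22 == 22 -> filled
(156,61): row=0b10011100, col=0b111101, row AND col = 0b11100 = 28; 28 != 61 -> empty
(62,67): col outside [0, 62] -> not filled
(200,40): row=0b11001000, col=0b101000, row AND col = 0b1000 = 8; 8 != 40 -> empty
(163,80): row=0b10100011, col=0b1010000, row AND col = 0b0 = 0; 0 != 80 -> empty
(213,131): row=0b11010101, col=0b10000011, row AND col = 0b10000001 = 129; 129 != 131 -> empty

Answer: yes no yes no no no no no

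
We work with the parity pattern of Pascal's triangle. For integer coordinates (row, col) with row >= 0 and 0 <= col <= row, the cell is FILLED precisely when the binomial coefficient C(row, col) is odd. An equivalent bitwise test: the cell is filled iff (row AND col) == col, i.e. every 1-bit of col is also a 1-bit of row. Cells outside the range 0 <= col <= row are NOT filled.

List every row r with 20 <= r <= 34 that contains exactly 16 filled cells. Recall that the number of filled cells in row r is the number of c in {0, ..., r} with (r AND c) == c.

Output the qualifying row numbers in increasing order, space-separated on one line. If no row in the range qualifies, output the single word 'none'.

Answer: 23 27 29 30

Derivation:
Row r has 2^popcount(r) filled cells, so we need popcount(r) = log2(16) = 4.
Scan r = 20..34 and keep those with exactly 4 one-bits:
r=20=10100 popcount=2 -> skip
r=21=10101 popcount=3 -> skip
r=22=10110 popcount=3 -> skip
r=23=10111 popcount=4 -> KEEP
r=24=11000 popcount=2 -> skip
r=25=11001 popcount=3 -> skip
r=26=11010 popcount=3 -> skip
r=27=11011 popcount=4 -> KEEP
r=28=11100 popcount=3 -> skip
r=29=11101 popcount=4 -> KEEP
r=30=11110 popcount=4 -> KEEP
r=31=11111 popcount=5 -> skip
r=32=100000 popcount=1 -> skip
r=33=100001 popcount=2 -> skip
r=34=100010 popcount=2 -> skip
Kept rows: 23 27 29 30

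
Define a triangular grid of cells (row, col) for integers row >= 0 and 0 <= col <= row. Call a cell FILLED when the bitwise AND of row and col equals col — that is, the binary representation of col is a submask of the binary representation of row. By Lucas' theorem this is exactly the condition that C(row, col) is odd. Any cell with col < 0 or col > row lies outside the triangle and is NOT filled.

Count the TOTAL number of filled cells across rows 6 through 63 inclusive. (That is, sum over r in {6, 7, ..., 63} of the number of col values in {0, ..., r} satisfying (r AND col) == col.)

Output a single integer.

r6=110 pc2: +4 =4
r7=111 pc3: +8 =12
r8=1000 pc1: +2 =14
r9=1001 pc2: +4 =18
r10=1010 pc2: +4 =22
r11=1011 pc3: +8 =30
r12=1100 pc2: +4 =34
r13=1101 pc3: +8 =42
r14=1110 pc3: +8 =50
r15=1111 pc4: +16 =66
r16=10000 pc1: +2 =68
r17=10001 pc2: +4 =72
r18=10010 pc2: +4 =76
r19=10011 pc3: +8 =84
r20=10100 pc2: +4 =88
r21=10101 pc3: +8 =96
r22=10110 pc3: +8 =104
r23=10111 pc4: +16 =120
r24=11000 pc2: +4 =124
r25=11001 pc3: +8 =132
r26=11010 pc3: +8 =140
r27=11011 pc4: +16 =156
r28=11100 pc3: +8 =164
r29=11101 pc4: +16 =180
r30=11110 pc4: +16 =196
r31=11111 pc5: +32 =228
r32=100000 pc1: +2 =230
r33=100001 pc2: +4 =234
r34=100010 pc2: +4 =238
r35=100011 pc3: +8 =246
r36=100100 pc2: +4 =250
r37=100101 pc3: +8 =258
r38=100110 pc3: +8 =266
r39=100111 pc4: +16 =282
r40=101000 pc2: +4 =286
r41=101001 pc3: +8 =294
r42=101010 pc3: +8 =302
r43=101011 pc4: +16 =318
r44=101100 pc3: +8 =326
r45=101101 pc4: +16 =342
r46=101110 pc4: +16 =358
r47=101111 pc5: +32 =390
r48=110000 pc2: +4 =394
r49=110001 pc3: +8 =402
r50=110010 pc3: +8 =410
r51=110011 pc4: +16 =426
r52=110100 pc3: +8 =434
r53=110101 pc4: +16 =450
r54=110110 pc4: +16 =466
r55=110111 pc5: +32 =498
r56=111000 pc3: +8 =506
r57=111001 pc4: +16 =522
r58=111010 pc4: +16 =538
r59=111011 pc5: +32 =570
r60=111100 pc4: +16 =586
r61=111101 pc5: +32 =618
r62=111110 pc5: +32 =650
r63=111111 pc6: +64 =714

Answer: 714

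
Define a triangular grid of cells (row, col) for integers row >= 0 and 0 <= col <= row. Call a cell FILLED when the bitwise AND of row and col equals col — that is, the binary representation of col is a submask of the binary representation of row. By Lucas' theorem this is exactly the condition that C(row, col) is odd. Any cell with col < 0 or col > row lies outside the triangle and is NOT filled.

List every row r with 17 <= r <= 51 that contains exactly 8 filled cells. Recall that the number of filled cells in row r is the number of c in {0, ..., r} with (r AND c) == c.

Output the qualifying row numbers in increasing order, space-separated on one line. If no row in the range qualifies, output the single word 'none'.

Answer: 19 21 22 25 26 28 35 37 38 41 42 44 49 50

Derivation:
Row r has 2^popcount(r) filled cells, so we need popcount(r) = log2(8) = 3.
Scan r = 17..51 and keep those with exactly 3 one-bits:
r=17=10001 popcount=2 -> skip
r=18=10010 popcount=2 -> skip
r=19=10011 popcount=3 -> KEEP
r=20=10100 popcount=2 -> skip
r=21=10101 popcount=3 -> KEEP
r=22=10110 popcount=3 -> KEEP
r=23=10111 popcount=4 -> skip
r=24=11000 popcount=2 -> skip
r=25=11001 popcount=3 -> KEEP
r=26=11010 popcount=3 -> KEEP
r=27=11011 popcount=4 -> skip
r=28=11100 popcount=3 -> KEEP
r=29=11101 popcount=4 -> skip
r=30=11110 popcount=4 -> skip
r=31=11111 popcount=5 -> skip
r=32=100000 popcount=1 -> skip
r=33=100001 popcount=2 -> skip
r=34=100010 popcount=2 -> skip
r=35=100011 popcount=3 -> KEEP
r=36=100100 popcount=2 -> skip
r=37=100101 popcount=3 -> KEEP
r=38=100110 popcount=3 -> KEEP
r=39=100111 popcount=4 -> skip
r=40=101000 popcount=2 -> skip
r=41=101001 popcount=3 -> KEEP
r=42=101010 popcount=3 -> KEEP
r=43=101011 popcount=4 -> skip
r=44=101100 popcount=3 -> KEEP
r=45=101101 popcount=4 -> skip
r=46=101110 popcount=4 -> skip
r=47=101111 popcount=5 -> skip
r=48=110000 popcount=2 -> skip
r=49=110001 popcount=3 -> KEEP
r=50=110010 popcount=3 -> KEEP
r=51=110011 popcount=4 -> skip
Kept rows: 19 21 22 25 26 28 35 37 38 41 42 44 49 50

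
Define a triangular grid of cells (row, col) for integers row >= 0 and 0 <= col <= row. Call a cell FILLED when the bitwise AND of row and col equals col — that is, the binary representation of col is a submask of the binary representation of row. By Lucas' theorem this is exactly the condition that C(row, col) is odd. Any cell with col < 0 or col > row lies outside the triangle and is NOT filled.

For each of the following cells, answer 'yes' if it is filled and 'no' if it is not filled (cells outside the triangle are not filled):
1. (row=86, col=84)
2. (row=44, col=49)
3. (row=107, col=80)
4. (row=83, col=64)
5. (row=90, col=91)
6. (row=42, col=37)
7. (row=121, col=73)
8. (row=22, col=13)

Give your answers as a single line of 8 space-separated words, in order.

Answer: yes no no yes no no yes no

Derivation:
(86,84): row=0b1010110, col=0b1010100, row AND col = 0b1010100 = 84; 84 == 84 -> filled
(44,49): col outside [0, 44] -> not filled
(107,80): row=0b1101011, col=0b1010000, row AND col = 0b1000000 = 64; 64 != 80 -> empty
(83,64): row=0b1010011, col=0b1000000, row AND col = 0b1000000 = 64; 64 == 64 -> filled
(90,91): col outside [0, 90] -> not filled
(42,37): row=0b101010, col=0b100101, row AND col = 0b100000 = 32; 32 != 37 -> empty
(121,73): row=0b1111001, col=0b1001001, row AND col = 0b1001001 = 73; 73 == 73 -> filled
(22,13): row=0b10110, col=0b1101, row AND col = 0b100 = 4; 4 != 13 -> empty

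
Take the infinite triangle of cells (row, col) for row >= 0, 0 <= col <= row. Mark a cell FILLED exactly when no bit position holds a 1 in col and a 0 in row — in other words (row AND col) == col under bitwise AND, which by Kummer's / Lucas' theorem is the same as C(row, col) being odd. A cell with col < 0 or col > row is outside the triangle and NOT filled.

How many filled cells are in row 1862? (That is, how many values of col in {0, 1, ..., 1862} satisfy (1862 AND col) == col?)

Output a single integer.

Answer: 64

Derivation:
1862 in binary = 11101000110
popcount(1862) = number of 1-bits in 11101000110 = 6
A col c satisfies (1862 AND c) == c iff every set bit of c is also set in 1862; each of the 6 set bits of 1862 can independently be on or off in c.
count = 2^6 = 64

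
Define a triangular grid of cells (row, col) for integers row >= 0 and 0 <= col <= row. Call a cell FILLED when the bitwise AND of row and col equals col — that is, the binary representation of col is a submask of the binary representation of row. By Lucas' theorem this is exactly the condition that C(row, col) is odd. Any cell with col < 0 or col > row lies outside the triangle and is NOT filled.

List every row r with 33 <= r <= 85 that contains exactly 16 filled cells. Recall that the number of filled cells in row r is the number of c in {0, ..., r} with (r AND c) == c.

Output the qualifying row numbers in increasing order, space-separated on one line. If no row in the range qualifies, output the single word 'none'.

Answer: 39 43 45 46 51 53 54 57 58 60 71 75 77 78 83 85

Derivation:
Row r has 2^popcount(r) filled cells, so we need popcount(r) = log2(16) = 4.
Scan r = 33..85 and keep those with exactly 4 one-bits:
r=33=100001 popcount=2 -> skip
r=34=100010 popcount=2 -> skip
r=35=100011 popcount=3 -> skip
r=36=100100 popcount=2 -> skip
r=37=100101 popcount=3 -> skip
r=38=100110 popcount=3 -> skip
r=39=100111 popcount=4 -> KEEP
r=40=101000 popcount=2 -> skip
r=41=101001 popcount=3 -> skip
r=42=101010 popcount=3 -> skip
r=43=101011 popcount=4 -> KEEP
r=44=101100 popcount=3 -> skip
r=45=101101 popcount=4 -> KEEP
r=46=101110 popcount=4 -> KEEP
r=47=101111 popcount=5 -> skip
r=48=110000 popcount=2 -> skip
r=49=110001 popcount=3 -> skip
r=50=110010 popcount=3 -> skip
r=51=110011 popcount=4 -> KEEP
r=52=110100 popcount=3 -> skip
r=53=110101 popcount=4 -> KEEP
r=54=110110 popcount=4 -> KEEP
r=55=110111 popcount=5 -> skip
r=56=111000 popcount=3 -> skip
r=57=111001 popcount=4 -> KEEP
r=58=111010 popcount=4 -> KEEP
r=59=111011 popcount=5 -> skip
r=60=111100 popcount=4 -> KEEP
r=61=111101 popcount=5 -> skip
r=62=111110 popcount=5 -> skip
r=63=111111 popcount=6 -> skip
r=64=1000000 popcount=1 -> skip
r=65=1000001 popcount=2 -> skip
r=66=1000010 popcount=2 -> skip
r=67=1000011 popcount=3 -> skip
r=68=1000100 popcount=2 -> skip
r=69=1000101 popcount=3 -> skip
r=70=1000110 popcount=3 -> skip
r=71=1000111 popcount=4 -> KEEP
r=72=1001000 popcount=2 -> skip
r=73=1001001 popcount=3 -> skip
r=74=1001010 popcount=3 -> skip
r=75=1001011 popcount=4 -> KEEP
r=76=1001100 popcount=3 -> skip
r=77=1001101 popcount=4 -> KEEP
r=78=1001110 popcount=4 -> KEEP
r=79=1001111 popcount=5 -> skip
r=80=1010000 popcount=2 -> skip
r=81=1010001 popcount=3 -> skip
r=82=1010010 popcount=3 -> skip
r=83=1010011 popcount=4 -> KEEP
r=84=1010100 popcount=3 -> skip
r=85=1010101 popcount=4 -> KEEP
Kept rows: 39 43 45 46 51 53 54 57 58 60 71 75 77 78 83 85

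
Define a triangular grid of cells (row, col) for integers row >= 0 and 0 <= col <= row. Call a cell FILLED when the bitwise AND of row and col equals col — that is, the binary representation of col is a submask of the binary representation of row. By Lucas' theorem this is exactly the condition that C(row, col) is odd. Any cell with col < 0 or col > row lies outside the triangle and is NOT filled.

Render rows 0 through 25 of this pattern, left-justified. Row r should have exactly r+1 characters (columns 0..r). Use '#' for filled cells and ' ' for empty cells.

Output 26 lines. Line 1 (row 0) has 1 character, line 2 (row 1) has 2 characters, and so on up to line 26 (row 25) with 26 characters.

r0=0: #
r1=1: ##
r2=10: # #
r3=11: ####
r4=100: #   #
r5=101: ##  ##
r6=110: # # # #
r7=111: ########
r8=1000: #       #
r9=1001: ##      ##
r10=1010: # #     # #
r11=1011: ####    ####
r12=1100: #   #   #   #
r13=1101: ##  ##  ##  ##
r14=1110: # # # # # # # #
r15=1111: ################
r16=10000: #               #
r17=10001: ##              ##
r18=10010: # #             # #
r19=10011: ####            ####
r20=10100: #   #           #   #
r21=10101: ##  ##          ##  ##
r22=10110: # # # #         # # # #
r23=10111: ########        ########
r24=11000: #       #       #       #
r25=11001: ##      ##      ##      ##

Answer: #
##
# #
####
#   #
##  ##
# # # #
########
#       #
##      ##
# #     # #
####    ####
#   #   #   #
##  ##  ##  ##
# # # # # # # #
################
#               #
##              ##
# #             # #
####            ####
#   #           #   #
##  ##          ##  ##
# # # #         # # # #
########        ########
#       #       #       #
##      ##      ##      ##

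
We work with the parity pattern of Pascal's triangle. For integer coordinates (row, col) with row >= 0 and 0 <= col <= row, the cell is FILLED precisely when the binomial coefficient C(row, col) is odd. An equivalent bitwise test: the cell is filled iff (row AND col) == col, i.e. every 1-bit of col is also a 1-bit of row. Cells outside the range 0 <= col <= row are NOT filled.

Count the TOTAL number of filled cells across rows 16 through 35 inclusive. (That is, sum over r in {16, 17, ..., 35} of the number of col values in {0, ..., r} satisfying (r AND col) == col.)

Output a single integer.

r16=10000 pc1: +2 =2
r17=10001 pc2: +4 =6
r18=10010 pc2: +4 =10
r19=10011 pc3: +8 =18
r20=10100 pc2: +4 =22
r21=10101 pc3: +8 =30
r22=10110 pc3: +8 =38
r23=10111 pc4: +16 =54
r24=11000 pc2: +4 =58
r25=11001 pc3: +8 =66
r26=11010 pc3: +8 =74
r27=11011 pc4: +16 =90
r28=11100 pc3: +8 =98
r29=11101 pc4: +16 =114
r30=11110 pc4: +16 =130
r31=11111 pc5: +32 =162
r32=100000 pc1: +2 =164
r33=100001 pc2: +4 =168
r34=100010 pc2: +4 =172
r35=100011 pc3: +8 =180

Answer: 180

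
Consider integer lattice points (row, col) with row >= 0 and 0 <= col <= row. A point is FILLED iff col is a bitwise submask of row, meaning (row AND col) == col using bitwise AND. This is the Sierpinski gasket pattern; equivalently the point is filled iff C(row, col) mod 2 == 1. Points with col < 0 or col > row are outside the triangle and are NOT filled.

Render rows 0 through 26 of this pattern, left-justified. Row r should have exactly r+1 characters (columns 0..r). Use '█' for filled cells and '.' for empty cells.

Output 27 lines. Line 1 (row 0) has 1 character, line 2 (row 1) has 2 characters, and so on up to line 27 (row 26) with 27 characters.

r0=0: █
r1=1: ██
r2=10: █.█
r3=11: ████
r4=100: █...█
r5=101: ██..██
r6=110: █.█.█.█
r7=111: ████████
r8=1000: █.......█
r9=1001: ██......██
r10=1010: █.█.....█.█
r11=1011: ████....████
r12=1100: █...█...█...█
r13=1101: ██..██..██..██
r14=1110: █.█.█.█.█.█.█.█
r15=1111: ████████████████
r16=10000: █...............█
r17=10001: ██..............██
r18=10010: █.█.............█.█
r19=10011: ████............████
r20=10100: █...█...........█...█
r21=10101: ██..██..........██..██
r22=10110: █.█.█.█.........█.█.█.█
r23=10111: ████████........████████
r24=11000: █.......█.......█.......█
r25=11001: ██......██......██......██
r26=11010: █.█.....█.█.....█.█.....█.█

Answer: █
██
█.█
████
█...█
██..██
█.█.█.█
████████
█.......█
██......██
█.█.....█.█
████....████
█...█...█...█
██..██..██..██
█.█.█.█.█.█.█.█
████████████████
█...............█
██..............██
█.█.............█.█
████............████
█...█...........█...█
██..██..........██..██
█.█.█.█.........█.█.█.█
████████........████████
█.......█.......█.......█
██......██......██......██
█.█.....█.█.....█.█.....█.█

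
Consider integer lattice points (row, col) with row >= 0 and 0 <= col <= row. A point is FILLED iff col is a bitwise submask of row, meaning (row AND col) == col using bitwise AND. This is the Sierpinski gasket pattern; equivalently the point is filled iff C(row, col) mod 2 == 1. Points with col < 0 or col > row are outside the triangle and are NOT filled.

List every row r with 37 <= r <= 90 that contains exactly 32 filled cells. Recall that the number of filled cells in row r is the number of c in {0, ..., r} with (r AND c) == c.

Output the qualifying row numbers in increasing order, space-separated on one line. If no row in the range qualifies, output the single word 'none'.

Answer: 47 55 59 61 62 79 87

Derivation:
Row r has 2^popcount(r) filled cells, so we need popcount(r) = log2(32) = 5.
Scan r = 37..90 and keep those with exactly 5 one-bits:
r=37=100101 popcount=3 -> skip
r=38=100110 popcount=3 -> skip
r=39=100111 popcount=4 -> skip
r=40=101000 popcount=2 -> skip
r=41=101001 popcount=3 -> skip
r=42=101010 popcount=3 -> skip
r=43=101011 popcount=4 -> skip
r=44=101100 popcount=3 -> skip
r=45=101101 popcount=4 -> skip
r=46=101110 popcount=4 -> skip
r=47=101111 popcount=5 -> KEEP
r=48=110000 popcount=2 -> skip
r=49=110001 popcount=3 -> skip
r=50=110010 popcount=3 -> skip
r=51=110011 popcount=4 -> skip
r=52=110100 popcount=3 -> skip
r=53=110101 popcount=4 -> skip
r=54=110110 popcount=4 -> skip
r=55=110111 popcount=5 -> KEEP
r=56=111000 popcount=3 -> skip
r=57=111001 popcount=4 -> skip
r=58=111010 popcount=4 -> skip
r=59=111011 popcount=5 -> KEEP
r=60=111100 popcount=4 -> skip
r=61=111101 popcount=5 -> KEEP
r=62=111110 popcount=5 -> KEEP
r=63=111111 popcount=6 -> skip
r=64=1000000 popcount=1 -> skip
r=65=1000001 popcount=2 -> skip
r=66=1000010 popcount=2 -> skip
r=67=1000011 popcount=3 -> skip
r=68=1000100 popcount=2 -> skip
r=69=1000101 popcount=3 -> skip
r=70=1000110 popcount=3 -> skip
r=71=1000111 popcount=4 -> skip
r=72=1001000 popcount=2 -> skip
r=73=1001001 popcount=3 -> skip
r=74=1001010 popcount=3 -> skip
r=75=1001011 popcount=4 -> skip
r=76=1001100 popcount=3 -> skip
r=77=1001101 popcount=4 -> skip
r=78=1001110 popcount=4 -> skip
r=79=1001111 popcount=5 -> KEEP
r=80=1010000 popcount=2 -> skip
r=81=1010001 popcount=3 -> skip
r=82=1010010 popcount=3 -> skip
r=83=1010011 popcount=4 -> skip
r=84=1010100 popcount=3 -> skip
r=85=1010101 popcount=4 -> skip
r=86=1010110 popcount=4 -> skip
r=87=1010111 popcount=5 -> KEEP
r=88=1011000 popcount=3 -> skip
r=89=1011001 popcount=4 -> skip
r=90=1011010 popcount=4 -> skip
Kept rows: 47 55 59 61 62 79 87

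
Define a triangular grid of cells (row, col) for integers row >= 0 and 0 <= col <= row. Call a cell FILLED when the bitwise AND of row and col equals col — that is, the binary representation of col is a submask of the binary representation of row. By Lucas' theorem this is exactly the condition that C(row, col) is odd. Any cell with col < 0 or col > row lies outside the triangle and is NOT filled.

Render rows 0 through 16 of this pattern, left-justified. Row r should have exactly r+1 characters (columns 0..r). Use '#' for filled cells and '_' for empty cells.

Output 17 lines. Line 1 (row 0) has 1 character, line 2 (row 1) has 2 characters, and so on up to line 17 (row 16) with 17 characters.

Answer: #
##
#_#
####
#___#
##__##
#_#_#_#
########
#_______#
##______##
#_#_____#_#
####____####
#___#___#___#
##__##__##__##
#_#_#_#_#_#_#_#
################
#_______________#

Derivation:
r0=0: #
r1=1: ##
r2=10: #_#
r3=11: ####
r4=100: #___#
r5=101: ##__##
r6=110: #_#_#_#
r7=111: ########
r8=1000: #_______#
r9=1001: ##______##
r10=1010: #_#_____#_#
r11=1011: ####____####
r12=1100: #___#___#___#
r13=1101: ##__##__##__##
r14=1110: #_#_#_#_#_#_#_#
r15=1111: ################
r16=10000: #_______________#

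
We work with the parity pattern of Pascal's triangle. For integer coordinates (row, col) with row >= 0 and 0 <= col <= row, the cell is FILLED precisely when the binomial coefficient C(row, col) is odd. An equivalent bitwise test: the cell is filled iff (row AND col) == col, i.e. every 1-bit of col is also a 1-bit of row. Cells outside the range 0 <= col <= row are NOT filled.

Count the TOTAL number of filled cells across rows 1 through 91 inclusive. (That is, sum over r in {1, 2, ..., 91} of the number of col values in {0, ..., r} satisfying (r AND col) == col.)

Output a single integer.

r1=1 pc1: +2 =2
r2=10 pc1: +2 =4
r3=11 pc2: +4 =8
r4=100 pc1: +2 =10
r5=101 pc2: +4 =14
r6=110 pc2: +4 =18
r7=111 pc3: +8 =26
r8=1000 pc1: +2 =28
r9=1001 pc2: +4 =32
r10=1010 pc2: +4 =36
r11=1011 pc3: +8 =44
r12=1100 pc2: +4 =48
r13=1101 pc3: +8 =56
r14=1110 pc3: +8 =64
r15=1111 pc4: +16 =80
r16=10000 pc1: +2 =82
r17=10001 pc2: +4 =86
r18=10010 pc2: +4 =90
r19=10011 pc3: +8 =98
r20=10100 pc2: +4 =102
r21=10101 pc3: +8 =110
r22=10110 pc3: +8 =118
r23=10111 pc4: +16 =134
r24=11000 pc2: +4 =138
r25=11001 pc3: +8 =146
r26=11010 pc3: +8 =154
r27=11011 pc4: +16 =170
r28=11100 pc3: +8 =178
r29=11101 pc4: +16 =194
r30=11110 pc4: +16 =210
r31=11111 pc5: +32 =242
r32=100000 pc1: +2 =244
r33=100001 pc2: +4 =248
r34=100010 pc2: +4 =252
r35=100011 pc3: +8 =260
r36=100100 pc2: +4 =264
r37=100101 pc3: +8 =272
r38=100110 pc3: +8 =280
r39=100111 pc4: +16 =296
r40=101000 pc2: +4 =300
r41=101001 pc3: +8 =308
r42=101010 pc3: +8 =316
r43=101011 pc4: +16 =332
r44=101100 pc3: +8 =340
r45=101101 pc4: +16 =356
r46=101110 pc4: +16 =372
r47=101111 pc5: +32 =404
r48=110000 pc2: +4 =408
r49=110001 pc3: +8 =416
r50=110010 pc3: +8 =424
r51=110011 pc4: +16 =440
r52=110100 pc3: +8 =448
r53=110101 pc4: +16 =464
r54=110110 pc4: +16 =480
r55=110111 pc5: +32 =512
r56=111000 pc3: +8 =520
r57=111001 pc4: +16 =536
r58=111010 pc4: +16 =552
r59=111011 pc5: +32 =584
r60=111100 pc4: +16 =600
r61=111101 pc5: +32 =632
r62=111110 pc5: +32 =664
r63=111111 pc6: +64 =728
r64=1000000 pc1: +2 =730
r65=1000001 pc2: +4 =734
r66=1000010 pc2: +4 =738
r67=1000011 pc3: +8 =746
r68=1000100 pc2: +4 =750
r69=1000101 pc3: +8 =758
r70=1000110 pc3: +8 =766
r71=1000111 pc4: +16 =782
r72=1001000 pc2: +4 =786
r73=1001001 pc3: +8 =794
r74=1001010 pc3: +8 =802
r75=1001011 pc4: +16 =818
r76=1001100 pc3: +8 =826
r77=1001101 pc4: +16 =842
r78=1001110 pc4: +16 =858
r79=1001111 pc5: +32 =890
r80=1010000 pc2: +4 =894
r81=1010001 pc3: +8 =902
r82=1010010 pc3: +8 =910
r83=1010011 pc4: +16 =926
r84=1010100 pc3: +8 =934
r85=1010101 pc4: +16 =950
r86=1010110 pc4: +16 =966
r87=1010111 pc5: +32 =998
r88=1011000 pc3: +8 =1006
r89=1011001 pc4: +16 =1022
r90=1011010 pc4: +16 =1038
r91=1011011 pc5: +32 =1070

Answer: 1070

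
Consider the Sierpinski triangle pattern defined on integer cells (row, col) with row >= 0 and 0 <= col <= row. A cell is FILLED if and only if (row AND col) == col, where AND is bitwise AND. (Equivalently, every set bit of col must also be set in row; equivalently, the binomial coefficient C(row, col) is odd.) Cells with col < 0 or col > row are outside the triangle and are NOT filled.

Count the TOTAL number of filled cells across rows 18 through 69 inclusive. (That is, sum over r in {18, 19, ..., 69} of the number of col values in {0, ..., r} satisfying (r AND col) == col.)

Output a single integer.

Answer: 672

Derivation:
r18=10010 pc2: +4 =4
r19=10011 pc3: +8 =12
r20=10100 pc2: +4 =16
r21=10101 pc3: +8 =24
r22=10110 pc3: +8 =32
r23=10111 pc4: +16 =48
r24=11000 pc2: +4 =52
r25=11001 pc3: +8 =60
r26=11010 pc3: +8 =68
r27=11011 pc4: +16 =84
r28=11100 pc3: +8 =92
r29=11101 pc4: +16 =108
r30=11110 pc4: +16 =124
r31=11111 pc5: +32 =156
r32=100000 pc1: +2 =158
r33=100001 pc2: +4 =162
r34=100010 pc2: +4 =166
r35=100011 pc3: +8 =174
r36=100100 pc2: +4 =178
r37=100101 pc3: +8 =186
r38=100110 pc3: +8 =194
r39=100111 pc4: +16 =210
r40=101000 pc2: +4 =214
r41=101001 pc3: +8 =222
r42=101010 pc3: +8 =230
r43=101011 pc4: +16 =246
r44=101100 pc3: +8 =254
r45=101101 pc4: +16 =270
r46=101110 pc4: +16 =286
r47=101111 pc5: +32 =318
r48=110000 pc2: +4 =322
r49=110001 pc3: +8 =330
r50=110010 pc3: +8 =338
r51=110011 pc4: +16 =354
r52=110100 pc3: +8 =362
r53=110101 pc4: +16 =378
r54=110110 pc4: +16 =394
r55=110111 pc5: +32 =426
r56=111000 pc3: +8 =434
r57=111001 pc4: +16 =450
r58=111010 pc4: +16 =466
r59=111011 pc5: +32 =498
r60=111100 pc4: +16 =514
r61=111101 pc5: +32 =546
r62=111110 pc5: +32 =578
r63=111111 pc6: +64 =642
r64=1000000 pc1: +2 =644
r65=1000001 pc2: +4 =648
r66=1000010 pc2: +4 =652
r67=1000011 pc3: +8 =660
r68=1000100 pc2: +4 =664
r69=1000101 pc3: +8 =672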